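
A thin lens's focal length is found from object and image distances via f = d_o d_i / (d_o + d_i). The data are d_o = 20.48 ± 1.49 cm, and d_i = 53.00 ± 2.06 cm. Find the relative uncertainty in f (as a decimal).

∂f/∂d_o = (d_i/(d_o+d_i))² = 0.520;  ∂f/∂d_i = (d_o/(d_o+d_i))² = 0.0777
δf = √((∂f/∂d_o · δd_o)² + (∂f/∂d_i · δd_i)²) = √(0.601 + 0.0256) = 0.792 cm
f = 14.77 cm, so δf/f = 0.792/14.77 = 0.0536.

0.0536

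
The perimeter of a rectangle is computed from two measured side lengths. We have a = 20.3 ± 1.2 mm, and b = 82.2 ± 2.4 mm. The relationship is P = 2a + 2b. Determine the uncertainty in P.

5.37 mm

P is a linear combination, so absolute uncertainties add in quadrature:
  (2·δa)² = 5.76;  (2·δb)² = 23.0
δP = √(28.8) = 5.37 mm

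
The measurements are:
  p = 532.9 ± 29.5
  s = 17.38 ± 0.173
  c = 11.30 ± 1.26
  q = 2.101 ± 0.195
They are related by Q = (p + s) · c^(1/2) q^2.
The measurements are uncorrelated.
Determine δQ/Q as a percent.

20.1%

Let u = p + s = 550.3. δu = √(δp² + δs²) = √(870 + 0.0299) = 29.5, so δu/u = 0.0536.
Q is then a monomial in u, c, q:
δQ/Q = √((δu/u)² + (½·δc/c)² + (2·δq/q)²) = √(0.00287 + 0.00311 + 0.0345) = 0.201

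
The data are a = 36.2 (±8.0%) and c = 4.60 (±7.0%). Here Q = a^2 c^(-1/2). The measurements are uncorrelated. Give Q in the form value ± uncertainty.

Each factor contributes (exponent × relative error)² to (δQ/Q)²:
  (2·δa/a)² = (2×0.0800)² = 0.0256;  (−½·δc/c)² = (-0.5×0.0700)² = 0.00123
δQ/Q = √(0.0268) = 0.164
Q = 611, so δQ = 0.164 × 611 = 100.

611 ± 100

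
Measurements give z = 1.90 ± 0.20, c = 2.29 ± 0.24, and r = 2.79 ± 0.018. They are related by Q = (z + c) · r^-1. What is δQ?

Let u = z + c = 4.19. δu = √(δz² + δc²) = √(0.0400 + 0.0576) = 0.312, so δu/u = 0.0746.
Q is then a monomial in u, r:
δQ/Q = √((δu/u)² + (-1·δr/r)²) = √(0.00556 + 4.16e-05) = 0.0748
Q = 1.50, so δQ = 0.0748 × 1.50 = 0.112.

0.112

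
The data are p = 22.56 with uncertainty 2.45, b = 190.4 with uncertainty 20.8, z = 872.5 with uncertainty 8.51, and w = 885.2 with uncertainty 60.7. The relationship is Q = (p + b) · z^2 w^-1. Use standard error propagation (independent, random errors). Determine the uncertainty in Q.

Let u = p + b = 213.0. δu = √(δp² + δb²) = √(6.00 + 433) = 20.9, so δu/u = 0.0983.
Q is then a monomial in u, z, w:
δQ/Q = √((δu/u)² + (2·δz/z)² + (-1·δw/w)²) = √(0.00967 + 0.000381 + 0.00470) = 0.121
Q = 183100, so δQ = 0.121 × 183100 = 22200.

22200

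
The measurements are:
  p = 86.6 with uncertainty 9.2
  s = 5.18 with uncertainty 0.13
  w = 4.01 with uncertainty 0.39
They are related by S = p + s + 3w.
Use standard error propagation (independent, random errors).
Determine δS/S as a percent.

For a sum/difference, combine absolute errors in quadrature:
  (δp)² = 84.6;  (δs)² = 0.0169;  (3·δw)² = 1.37
δS = √(86.0) = 9.28
S = 104, so δS/S = 9.28/104 = 0.0893.

8.93%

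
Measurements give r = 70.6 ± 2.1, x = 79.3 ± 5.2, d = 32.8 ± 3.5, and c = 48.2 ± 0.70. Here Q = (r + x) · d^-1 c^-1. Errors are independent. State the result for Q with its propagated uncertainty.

Let u = r + x = 150. δu = √(δr² + δx²) = √(4.41 + 27.0) = 5.61, so δu/u = 0.0374.
Q is then a monomial in u, d, c:
δQ/Q = √((δu/u)² + (-1·δd/d)² + (-1·δc/c)²) = √(0.00140 + 0.0114 + 0.000211) = 0.114
Q = 0.0948, so δQ = 0.114 × 0.0948 = 0.0108.

0.0948 ± 0.0108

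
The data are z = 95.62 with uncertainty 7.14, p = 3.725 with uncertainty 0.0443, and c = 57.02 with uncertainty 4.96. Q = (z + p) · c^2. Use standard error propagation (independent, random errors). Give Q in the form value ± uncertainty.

Let u = z + p = 99.34. δu = √(δz² + δp²) = √(51.0 + 0.00196) = 7.14, so δu/u = 0.0719.
Q is then a monomial in u, c:
δQ/Q = √((δu/u)² + (2·δc/c)²) = √(0.00517 + 0.0303) = 0.188
Q = 323000, so δQ = 0.188 × 323000 = 60800.

323000 ± 60800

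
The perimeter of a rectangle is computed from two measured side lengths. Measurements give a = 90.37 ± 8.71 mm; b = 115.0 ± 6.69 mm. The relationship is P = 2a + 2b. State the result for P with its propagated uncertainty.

Sums and differences: (δP)² = Σ (cᵢ δxᵢ)².
  (2·δa)² = 303;  (2·δb)² = 179
δP = √(482) = 22.0 mm
P = 410.7 mm.

410.7 ± 22.0 mm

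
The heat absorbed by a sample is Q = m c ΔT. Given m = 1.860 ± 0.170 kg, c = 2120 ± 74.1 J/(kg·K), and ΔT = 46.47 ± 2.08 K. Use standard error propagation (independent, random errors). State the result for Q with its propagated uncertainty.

183200 ± 19700 J

Q is a product of powers, so relative uncertainties combine in quadrature:
  (1·δm/m)² = (1×0.0914)² = 0.00835;  (1·δc/c)² = (1×0.0350)² = 0.00122;  (1·δΔT/ΔT)² = (1×0.0448)² = 0.00200
δQ/Q = √(0.0116) = 0.108
Q = 183200 J, so δQ = 0.108 × 183200 = 19700 J.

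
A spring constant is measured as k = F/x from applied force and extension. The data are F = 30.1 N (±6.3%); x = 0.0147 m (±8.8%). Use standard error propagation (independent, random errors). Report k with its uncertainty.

Relative error in a monomial: (δk/k)² = Σ (nᵢ · δxᵢ/xᵢ)².
  (1·δF/F)² = (1×0.0630)² = 0.00397;  (-1·δx/x)² = (-1×0.0880)² = 0.00774
δk/k = √(0.0117) = 0.108
k = 2050 N/m, so δk = 0.108 × 2050 = 222 N/m.

2050 ± 222 N/m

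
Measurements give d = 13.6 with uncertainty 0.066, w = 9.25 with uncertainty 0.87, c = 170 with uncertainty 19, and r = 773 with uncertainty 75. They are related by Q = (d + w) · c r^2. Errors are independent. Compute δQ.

5.27e+08

Let u = d + w = 22.9. δu = √(δd² + δw²) = √(0.00436 + 0.757) = 0.872, so δu/u = 0.0382.
Q is then a monomial in u, c, r:
δQ/Q = √((δu/u)² + (1·δc/c)² + (2·δr/r)²) = √(0.00146 + 0.0125 + 0.0377) = 0.227
Q = 2.32e+09, so δQ = 0.227 × 2.32e+09 = 5.27e+08.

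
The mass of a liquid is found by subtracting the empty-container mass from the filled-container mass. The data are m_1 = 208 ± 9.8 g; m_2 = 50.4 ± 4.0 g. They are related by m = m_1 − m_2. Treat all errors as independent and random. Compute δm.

10.6 g

Sums and differences: (δm)² = Σ (cᵢ δxᵢ)².
  (δm_1)² = 96.0;  (δm_2)² = 16.0
δm = √(112) = 10.6 g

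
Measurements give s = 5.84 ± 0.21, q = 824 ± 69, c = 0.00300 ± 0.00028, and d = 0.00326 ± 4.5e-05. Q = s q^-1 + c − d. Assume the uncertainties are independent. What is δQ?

0.000705

Let p = s·q^-1 = 0.00709. δp/p = √((1·δs/s)² + (-1·δq/q)²) = √(0.00129 + 0.00701) = 0.0911, so δp = 0.000646.
Q = p + c − d: δQ = √(δp² + δc² + δd²) = √(4.17e-07 + 7.84e-08 + 2.03e-09) = 0.000705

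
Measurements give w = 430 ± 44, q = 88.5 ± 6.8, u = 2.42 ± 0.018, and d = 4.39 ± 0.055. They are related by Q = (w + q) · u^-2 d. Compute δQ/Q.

Let h = w + q = 518. δh = √(δw² + δq²) = √(1940 + 46.2) = 44.5, so δh/h = 0.0859.
Q is then a monomial in h, u, d:
δQ/Q = √((δh/h)² + (-2·δu/u)² + (1·δd/d)²) = √(0.00737 + 0.000221 + 0.000157) = 0.0880

0.0880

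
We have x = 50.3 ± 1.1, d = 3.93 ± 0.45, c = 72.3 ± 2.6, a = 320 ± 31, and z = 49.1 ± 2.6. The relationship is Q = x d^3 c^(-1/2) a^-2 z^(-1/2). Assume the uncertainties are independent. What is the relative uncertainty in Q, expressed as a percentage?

39.6%

Q is a product of powers, so relative uncertainties combine in quadrature:
  (1·δx/x)² = (1×0.0219)² = 0.000478;  (3·δd/d)² = (3×0.115)² = 0.118;  (−½·δc/c)² = (-0.5×0.0360)² = 0.000323;  (-2·δa/a)² = (-2×0.0969)² = 0.0375;  (−½·δz/z)² = (-0.5×0.0530)² = 0.000701
δQ/Q = √(0.157) = 0.396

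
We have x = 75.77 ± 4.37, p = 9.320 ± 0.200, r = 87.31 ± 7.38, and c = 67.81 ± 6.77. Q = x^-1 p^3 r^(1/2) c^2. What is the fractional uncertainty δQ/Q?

0.222

Products/powers → add relative errors in quadrature, weighted by exponent:
  (-1·δx/x)² = (-1×0.0577)² = 0.00333;  (3·δp/p)² = (3×0.0215)² = 0.00414;  (½·δr/r)² = (0.5×0.0845)² = 0.00179;  (2·δc/c)² = (2×0.0998)² = 0.0399
δQ/Q = √(0.0491) = 0.222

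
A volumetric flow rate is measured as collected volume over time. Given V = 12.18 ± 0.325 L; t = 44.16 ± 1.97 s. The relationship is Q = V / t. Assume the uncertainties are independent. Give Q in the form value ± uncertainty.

Products/powers → add relative errors in quadrature, weighted by exponent:
  (1·δV/V)² = (1×0.0267)² = 0.000712;  (-1·δt/t)² = (-1×0.0446)² = 0.00199
δQ/Q = √(0.00270) = 0.0520
Q = 0.2758 L/s, so δQ = 0.0520 × 0.2758 = 0.0143 L/s.

0.2758 ± 0.0143 L/s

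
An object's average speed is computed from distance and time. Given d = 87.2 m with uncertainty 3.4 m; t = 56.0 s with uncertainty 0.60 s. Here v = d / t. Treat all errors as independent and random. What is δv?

Products/powers → add relative errors in quadrature, weighted by exponent:
  (1·δd/d)² = (1×0.0390)² = 0.00152;  (-1·δt/t)² = (-1×0.0107)² = 0.000115
δv/v = √(0.00164) = 0.0404
v = 1.56 m/s, so δv = 0.0404 × 1.56 = 0.0630 m/s.

0.0630 m/s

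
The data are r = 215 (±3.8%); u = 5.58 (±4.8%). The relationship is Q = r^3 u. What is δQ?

Q is a product of powers, so relative uncertainties combine in quadrature:
  (3·δr/r)² = (3×0.0380)² = 0.0130;  (1·δu/u)² = (1×0.0480)² = 0.00230
δQ/Q = √(0.0153) = 0.124
Q = 5.55e+07, so δQ = 0.124 × 5.55e+07 = 6.86e+06.

6.86e+06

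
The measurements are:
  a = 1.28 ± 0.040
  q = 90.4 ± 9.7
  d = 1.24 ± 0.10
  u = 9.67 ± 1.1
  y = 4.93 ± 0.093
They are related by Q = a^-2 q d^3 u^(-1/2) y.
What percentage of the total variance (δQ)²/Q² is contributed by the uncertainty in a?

5.04%

(δQ/Q)² = (-2·δa/a)² + (1·δq/q)² + (3·δd/d)² + (−½·δu/u)² + (1·δy/y)²
  a term: (-2×0.0312)² = 0.00391
  q term: (1×0.107)² = 0.0115
  d term: (3×0.0806)² = 0.0585
  u term: (-0.5×0.114)² = 0.00323
  y term: (1×0.0189)² = 0.000356
Total = 0.0775. Share from a = 0.00391/0.0775 = 0.0504.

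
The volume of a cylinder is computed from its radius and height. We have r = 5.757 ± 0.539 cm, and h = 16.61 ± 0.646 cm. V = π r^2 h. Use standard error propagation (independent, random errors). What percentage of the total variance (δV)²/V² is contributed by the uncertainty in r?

(δV/V)² = (2·δr/r)² + (1·δh/h)²
  r term: (2×0.0936)² = 0.0351
  h term: (1×0.0389)² = 0.00151
Total = 0.0366. Share from r = 0.0351/0.0366 = 0.959.

95.9%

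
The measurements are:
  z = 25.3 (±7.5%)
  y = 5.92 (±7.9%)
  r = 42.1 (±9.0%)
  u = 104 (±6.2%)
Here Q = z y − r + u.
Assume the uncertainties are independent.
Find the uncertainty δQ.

Let p = z·y = 150. δp/p = √((1·δz/z)² + (1·δy/y)²) = √(0.00562 + 0.00624) = 0.109, so δp = 16.3.
Q = p − r + u: δQ = √(δp² + δr² + δu²) = √(266 + 14.4 + 41.6) = 17.9

17.9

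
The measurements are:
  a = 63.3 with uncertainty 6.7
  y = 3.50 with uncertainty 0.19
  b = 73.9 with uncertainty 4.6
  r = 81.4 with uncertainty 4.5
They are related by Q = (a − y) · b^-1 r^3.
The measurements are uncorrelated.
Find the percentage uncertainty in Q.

21.0%

Let u = a − y = 59.8. δu = √(δa² + δy²) = √(44.9 + 0.0361) = 6.70, so δu/u = 0.112.
Q is then a monomial in u, b, r:
δQ/Q = √((δu/u)² + (-1·δb/b)² + (3·δr/r)²) = √(0.0126 + 0.00387 + 0.0275) = 0.210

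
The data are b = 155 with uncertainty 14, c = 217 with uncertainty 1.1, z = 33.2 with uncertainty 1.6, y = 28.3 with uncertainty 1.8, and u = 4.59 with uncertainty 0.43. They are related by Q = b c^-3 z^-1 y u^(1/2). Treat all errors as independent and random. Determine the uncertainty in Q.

3.61e-06

For a monomial Q ∝ b, c^-3, z^-1, y, u^(1/2), fractional errors add in quadrature:
  (1·δb/b)² = (1×0.0903)² = 0.00816;  (-3·δc/c)² = (-3×0.00507)² = 0.000231;  (-1·δz/z)² = (-1×0.0482)² = 0.00232;  (1·δy/y)² = (1×0.0636)² = 0.00405;  (½·δu/u)² = (0.5×0.0937)² = 0.00219
δQ/Q = √(0.0170) = 0.130
Q = 2.77e-05, so δQ = 0.130 × 2.77e-05 = 3.61e-06.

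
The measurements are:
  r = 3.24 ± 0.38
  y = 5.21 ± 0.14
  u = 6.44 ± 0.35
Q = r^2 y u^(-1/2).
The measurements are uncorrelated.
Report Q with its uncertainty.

21.6 ± 5.12

Products/powers → add relative errors in quadrature, weighted by exponent:
  (2·δr/r)² = (2×0.117)² = 0.0550;  (1·δy/y)² = (1×0.0269)² = 0.000722;  (−½·δu/u)² = (-0.5×0.0543)² = 0.000738
δQ/Q = √(0.0565) = 0.238
Q = 21.6, so δQ = 0.238 × 21.6 = 5.12.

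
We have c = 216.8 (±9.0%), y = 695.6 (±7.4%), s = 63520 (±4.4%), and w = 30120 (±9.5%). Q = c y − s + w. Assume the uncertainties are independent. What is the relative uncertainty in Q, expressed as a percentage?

Let p = c·y = 150800. δp/p = √((1·δc/c)² + (1·δy/y)²) = √(0.00810 + 0.00548) = 0.117, so δp = 17600.
Q = p − s + w: δQ = √(δp² + δs² + δw²) = √(3.09e+08 + 7.81e+06 + 8.19e+06) = 18000
Q = 117400, so δQ/Q = 18000/117400 = 0.153.

15.3%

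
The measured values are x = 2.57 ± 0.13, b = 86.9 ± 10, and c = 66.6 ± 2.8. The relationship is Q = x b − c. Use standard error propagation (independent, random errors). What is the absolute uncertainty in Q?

28.2

Let p = x·b = 223. δp/p = √((1·δx/x)² + (1·δb/b)²) = √(0.00256 + 0.0132) = 0.126, so δp = 28.1.
Q = p − c: δQ = √(δp² + δc²) = √(788 + 7.84) = 28.2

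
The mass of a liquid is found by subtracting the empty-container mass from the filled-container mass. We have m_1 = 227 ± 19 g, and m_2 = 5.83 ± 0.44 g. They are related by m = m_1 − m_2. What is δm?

19.0 g

m is a linear combination, so absolute uncertainties add in quadrature:
  (δm_1)² = 361;  (δm_2)² = 0.194
δm = √(361) = 19.0 g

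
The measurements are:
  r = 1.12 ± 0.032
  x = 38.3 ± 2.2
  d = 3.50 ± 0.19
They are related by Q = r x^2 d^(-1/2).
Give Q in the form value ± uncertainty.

878 ± 107

Since Q is a product/quotient, work with relative uncertainties:
  (1·δr/r)² = (1×0.0286)² = 0.000816;  (2·δx/x)² = (2×0.0574)² = 0.0132;  (−½·δd/d)² = (-0.5×0.0543)² = 0.000737
δQ/Q = √(0.0148) = 0.121
Q = 878, so δQ = 0.121 × 878 = 107.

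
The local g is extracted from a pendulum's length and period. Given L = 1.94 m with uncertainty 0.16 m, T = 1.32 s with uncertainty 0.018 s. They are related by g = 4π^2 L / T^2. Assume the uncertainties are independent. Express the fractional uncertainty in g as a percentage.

Products/powers → add relative errors in quadrature, weighted by exponent:
  (1·δL/L)² = (1×0.0825)² = 0.00680;  (-2·δT/T)² = (-2×0.0136)² = 0.000744
δg/g = √(0.00755) = 0.0869

8.69%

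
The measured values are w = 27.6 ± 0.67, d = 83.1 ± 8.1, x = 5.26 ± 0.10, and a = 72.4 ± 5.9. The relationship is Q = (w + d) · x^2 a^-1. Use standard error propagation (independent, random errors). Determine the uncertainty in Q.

4.91

Let u = w + d = 111. δu = √(δw² + δd²) = √(0.449 + 65.6) = 8.13, so δu/u = 0.0734.
Q is then a monomial in u, x, a:
δQ/Q = √((δu/u)² + (2·δx/x)² + (-1·δa/a)²) = √(0.00539 + 0.00145 + 0.00664) = 0.116
Q = 42.3, so δQ = 0.116 × 42.3 = 4.91.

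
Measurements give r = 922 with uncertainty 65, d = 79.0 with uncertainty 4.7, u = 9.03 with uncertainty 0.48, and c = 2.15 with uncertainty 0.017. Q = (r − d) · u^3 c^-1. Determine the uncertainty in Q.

51200

Let w = r − d = 843. δw = √(δr² + δd²) = √(4220 + 22.1) = 65.2, so δw/w = 0.0773.
Q is then a monomial in w, u, c:
δQ/Q = √((δw/w)² + (3·δu/u)² + (-1·δc/c)²) = √(0.00598 + 0.0254 + 6.25e-05) = 0.177
Q = 2.89e+05, so δQ = 0.177 × 2.89e+05 = 51200.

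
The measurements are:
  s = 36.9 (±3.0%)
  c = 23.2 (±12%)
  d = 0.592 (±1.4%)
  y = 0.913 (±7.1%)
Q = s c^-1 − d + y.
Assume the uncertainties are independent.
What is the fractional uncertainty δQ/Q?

Let p = s·c^-1 = 1.59. δp/p = √((1·δs/s)² + (-1·δc/c)²) = √(0.000900 + 0.0144) = 0.124, so δp = 0.197.
Q = p − d + y: δQ = √(δp² + δd² + δy²) = √(0.0387 + 6.87e-05 + 0.00420) = 0.207
Q = 1.91, so δQ/Q = 0.207/1.91 = 0.108.

0.108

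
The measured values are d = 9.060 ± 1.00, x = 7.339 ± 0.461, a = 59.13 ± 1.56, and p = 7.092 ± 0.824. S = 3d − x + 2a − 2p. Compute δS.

4.65

Each term contributes (cᵢ δxᵢ)² to (δS)²:
  (3·δd)² = 9.00;  (δx)² = 0.213;  (2·δa)² = 9.73;  (2·δp)² = 2.72
δS = √(21.7) = 4.65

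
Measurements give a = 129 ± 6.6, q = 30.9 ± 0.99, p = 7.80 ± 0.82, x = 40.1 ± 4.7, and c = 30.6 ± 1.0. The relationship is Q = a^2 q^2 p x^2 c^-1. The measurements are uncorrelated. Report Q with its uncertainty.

Each factor contributes (exponent × relative error)² to (δQ/Q)²:
  (2·δa/a)² = (2×0.0512)² = 0.0105;  (2·δq/q)² = (2×0.0320)² = 0.00411;  (1·δp/p)² = (1×0.105)² = 0.0111;  (2·δx/x)² = (2×0.117)² = 0.0549;  (-1·δc/c)² = (-1×0.0327)² = 0.00107
δQ/Q = √(0.0816) = 0.286
Q = 6.51e+09, so δQ = 0.286 × 6.51e+09 = 1.86e+09.

(6.51 ± 1.86) × 10^9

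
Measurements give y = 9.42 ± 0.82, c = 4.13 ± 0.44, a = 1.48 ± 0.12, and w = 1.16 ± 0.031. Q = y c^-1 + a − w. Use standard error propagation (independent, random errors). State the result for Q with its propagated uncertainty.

2.60 ± 0.337

Let p = y·c^-1 = 2.28. δp/p = √((1·δy/y)² + (-1·δc/c)²) = √(0.00758 + 0.0114) = 0.138, so δp = 0.314.
Q = p + a − w: δQ = √(δp² + δa² + δw²) = √(0.0985 + 0.0144 + 0.000961) = 0.337
Q = 2.60.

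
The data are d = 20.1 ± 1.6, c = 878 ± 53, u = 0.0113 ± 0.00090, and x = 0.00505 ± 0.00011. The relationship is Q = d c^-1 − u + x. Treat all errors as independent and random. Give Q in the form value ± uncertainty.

Let p = d·c^-1 = 0.0229. δp/p = √((1·δd/d)² + (-1·δc/c)²) = √(0.00634 + 0.00364) = 0.0999, so δp = 0.00229.
Q = p − u + x: δQ = √(δp² + δu² + δx²) = √(5.23e-06 + 8.1e-07 + 1.21e-08) = 0.00246
Q = 0.0166.

0.0166 ± 0.00246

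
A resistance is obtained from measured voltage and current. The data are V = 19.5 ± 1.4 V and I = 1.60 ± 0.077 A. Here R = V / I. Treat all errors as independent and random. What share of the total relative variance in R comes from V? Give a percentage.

(δR/R)² = (1·δV/V)² + (-1·δI/I)²
  V term: (1×0.0718)² = 0.00515
  I term: (-1×0.0481)² = 0.00232
Total = 0.00747. Share from V = 0.00515/0.00747 = 0.690.

69.0%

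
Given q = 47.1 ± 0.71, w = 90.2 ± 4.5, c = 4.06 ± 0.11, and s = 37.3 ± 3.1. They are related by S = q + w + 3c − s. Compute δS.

5.52

S is a linear combination, so absolute uncertainties add in quadrature:
  (δq)² = 0.504;  (δw)² = 20.2;  (3·δc)² = 0.109;  (δs)² = 9.61
δS = √(30.5) = 5.52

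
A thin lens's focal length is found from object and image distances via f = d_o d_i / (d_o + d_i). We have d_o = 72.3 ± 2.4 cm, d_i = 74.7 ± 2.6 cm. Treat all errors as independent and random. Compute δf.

∂f/∂d_o = (d_i/(d_o+d_i))² = 0.258;  ∂f/∂d_i = (d_o/(d_o+d_i))² = 0.242
δf = √((∂f/∂d_o · δd_o)² + (∂f/∂d_i · δd_i)²) = √(0.384 + 0.396) = 0.883 cm

0.883 cm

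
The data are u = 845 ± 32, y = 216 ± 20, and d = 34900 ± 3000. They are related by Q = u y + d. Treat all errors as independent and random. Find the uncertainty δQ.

Let p = u·y = 1.83e+05. δp/p = √((1·δu/u)² + (1·δy/y)²) = √(0.00143 + 0.00857) = 0.100, so δp = 18300.
Q = p + d: δQ = √(δp² + δd²) = √(3.33e+08 + 9e+06) = 18500

18500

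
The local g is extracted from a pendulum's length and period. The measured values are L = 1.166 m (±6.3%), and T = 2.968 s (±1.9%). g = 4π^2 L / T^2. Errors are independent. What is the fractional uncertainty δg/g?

Since g is a product/quotient, work with relative uncertainties:
  (1·δL/L)² = (1×0.0630)² = 0.00397;  (-2·δT/T)² = (-2×0.0190)² = 0.00144
δg/g = √(0.00541) = 0.0736

0.0736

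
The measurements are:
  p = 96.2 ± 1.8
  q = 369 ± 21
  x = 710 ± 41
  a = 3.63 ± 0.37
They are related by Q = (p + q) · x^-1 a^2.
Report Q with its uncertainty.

8.63 ± 1.87

Let u = p + q = 465. δu = √(δp² + δq²) = √(3.24 + 441) = 21.1, so δu/u = 0.0453.
Q is then a monomial in u, x, a:
δQ/Q = √((δu/u)² + (-1·δx/x)² + (2·δa/a)²) = √(0.00205 + 0.00333 + 0.0416) = 0.217
Q = 8.63, so δQ = 0.217 × 8.63 = 1.87.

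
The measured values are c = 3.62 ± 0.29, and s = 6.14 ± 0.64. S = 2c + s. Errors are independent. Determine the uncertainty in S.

0.864

S is a linear combination, so absolute uncertainties add in quadrature:
  (2·δc)² = 0.336;  (δs)² = 0.410
δS = √(0.746) = 0.864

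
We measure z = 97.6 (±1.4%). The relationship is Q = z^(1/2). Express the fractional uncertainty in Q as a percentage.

0.700%

Products/powers → add relative errors in quadrature, weighted by exponent:
  (½·δz/z)² = (0.5×0.0140)² = 4.9e-05
δQ/Q = √(4.9e-05) = 0.00700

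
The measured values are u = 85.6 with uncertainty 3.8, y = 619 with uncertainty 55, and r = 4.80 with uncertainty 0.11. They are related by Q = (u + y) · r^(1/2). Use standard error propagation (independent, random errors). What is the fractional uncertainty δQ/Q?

0.0791

Let w = u + y = 705. δw = √(δu² + δy²) = √(14.4 + 3020) = 55.1, so δw/w = 0.0782.
Q is then a monomial in w, r:
δQ/Q = √((δw/w)² + (½·δr/r)²) = √(0.00612 + 0.000131) = 0.0791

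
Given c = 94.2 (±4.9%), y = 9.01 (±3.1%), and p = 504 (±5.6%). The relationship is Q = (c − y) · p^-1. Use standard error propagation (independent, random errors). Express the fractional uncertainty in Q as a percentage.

7.80%

Let u = c − y = 85.2. δu = √(δc² + δy²) = √(21.3 + 0.0780) = 4.62, so δu/u = 0.0543.
Q is then a monomial in u, p:
δQ/Q = √((δu/u)² + (-1·δp/p)²) = √(0.00295 + 0.00314) = 0.0780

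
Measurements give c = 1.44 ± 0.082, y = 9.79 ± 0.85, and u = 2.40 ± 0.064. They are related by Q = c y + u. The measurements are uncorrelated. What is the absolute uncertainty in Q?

Let p = c·y = 14.1. δp/p = √((1·δc/c)² + (1·δy/y)²) = √(0.00324 + 0.00754) = 0.104, so δp = 1.46.
Q = p + u: δQ = √(δp² + δu²) = √(2.14 + 0.00410) = 1.47

1.47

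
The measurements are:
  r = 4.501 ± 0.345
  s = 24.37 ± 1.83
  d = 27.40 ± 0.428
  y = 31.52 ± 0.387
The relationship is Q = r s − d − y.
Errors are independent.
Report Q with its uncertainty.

Let p = r·s = 109.7. δp/p = √((1·δr/r)² + (1·δs/s)²) = √(0.00588 + 0.00564) = 0.107, so δp = 11.8.
Q = p − d − y: δQ = √(δp² + δd² + δy²) = √(139 + 0.183 + 0.150) = 11.8
Q = 50.77.

50.77 ± 11.8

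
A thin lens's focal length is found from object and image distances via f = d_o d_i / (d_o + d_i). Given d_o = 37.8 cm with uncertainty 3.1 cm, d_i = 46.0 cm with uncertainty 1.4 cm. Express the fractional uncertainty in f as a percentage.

∂f/∂d_o = (d_i/(d_o+d_i))² = 0.301;  ∂f/∂d_i = (d_o/(d_o+d_i))² = 0.203
δf = √((∂f/∂d_o · δd_o)² + (∂f/∂d_i · δd_i)²) = √(0.873 + 0.0811) = 0.977 cm
f = 20.7 cm, so δf/f = 0.977/20.7 = 0.0471.

4.71%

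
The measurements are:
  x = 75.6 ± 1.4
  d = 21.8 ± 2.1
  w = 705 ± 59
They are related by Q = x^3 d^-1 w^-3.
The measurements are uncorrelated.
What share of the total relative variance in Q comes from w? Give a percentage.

83.6%

(δQ/Q)² = (3·δx/x)² + (-1·δd/d)² + (-3·δw/w)²
  x term: (3×0.0185)² = 0.00309
  d term: (-1×0.0963)² = 0.00928
  w term: (-3×0.0837)² = 0.0630
Total = 0.0754. Share from w = 0.0630/0.0754 = 0.836.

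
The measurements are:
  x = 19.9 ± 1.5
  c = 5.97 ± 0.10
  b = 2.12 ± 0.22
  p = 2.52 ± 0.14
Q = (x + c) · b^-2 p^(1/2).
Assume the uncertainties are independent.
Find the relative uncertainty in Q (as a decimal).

0.217

Let u = x + c = 25.9. δu = √(δx² + δc²) = √(2.25 + 0.0100) = 1.50, so δu/u = 0.0581.
Q is then a monomial in u, b, p:
δQ/Q = √((δu/u)² + (-2·δb/b)² + (½·δp/p)²) = √(0.00338 + 0.0431 + 0.000772) = 0.217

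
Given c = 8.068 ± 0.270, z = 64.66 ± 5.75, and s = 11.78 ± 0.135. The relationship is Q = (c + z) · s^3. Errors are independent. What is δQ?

Let u = c + z = 72.73. δu = √(δc² + δz²) = √(0.0729 + 33.1) = 5.76, so δu/u = 0.0791.
Q is then a monomial in u, s:
δQ/Q = √((δu/u)² + (3·δs/s)²) = √(0.00626 + 0.00118) = 0.0863
Q = 118900, so δQ = 0.0863 × 118900 = 10300.

10300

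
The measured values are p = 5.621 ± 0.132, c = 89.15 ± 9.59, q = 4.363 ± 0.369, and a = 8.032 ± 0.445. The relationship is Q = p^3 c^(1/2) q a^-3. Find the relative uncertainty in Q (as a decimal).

0.206

Products/powers → add relative errors in quadrature, weighted by exponent:
  (3·δp/p)² = (3×0.0235)² = 0.00496;  (½·δc/c)² = (0.5×0.108)² = 0.00289;  (1·δq/q)² = (1×0.0846)² = 0.00715;  (-3·δa/a)² = (-3×0.0554)² = 0.0276
δQ/Q = √(0.0426) = 0.206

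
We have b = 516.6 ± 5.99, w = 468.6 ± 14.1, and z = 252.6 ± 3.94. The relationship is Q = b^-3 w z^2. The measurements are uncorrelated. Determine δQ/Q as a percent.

For a monomial Q ∝ b^-3, w, z^2, fractional errors add in quadrature:
  (-3·δb/b)² = (-3×0.0116)² = 0.00121;  (1·δw/w)² = (1×0.0301)² = 0.000905;  (2·δz/z)² = (2×0.0156)² = 0.000973
δQ/Q = √(0.00309) = 0.0556

5.56%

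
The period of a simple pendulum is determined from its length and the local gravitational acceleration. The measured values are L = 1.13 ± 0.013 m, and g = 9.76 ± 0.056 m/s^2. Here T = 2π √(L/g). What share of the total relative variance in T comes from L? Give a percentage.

(δT/T)² = (½·δL/L)² + (−½·δg/g)²
  L term: (0.5×0.0115)² = 3.31e-05
  g term: (-0.5×0.00574)² = 8.23e-06
Total = 4.13e-05. Share from L = 3.31e-05/4.13e-05 = 0.801.

80.1%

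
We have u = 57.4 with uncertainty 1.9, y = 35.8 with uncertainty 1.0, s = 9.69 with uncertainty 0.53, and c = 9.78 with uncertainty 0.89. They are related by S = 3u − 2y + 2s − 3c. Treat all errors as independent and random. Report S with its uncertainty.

90.6 ± 6.69

For a sum/difference, combine absolute errors in quadrature:
  (3·δu)² = 32.5;  (2·δy)² = 4.00;  (2·δs)² = 1.12;  (3·δc)² = 7.13
δS = √(44.7) = 6.69
S = 90.6.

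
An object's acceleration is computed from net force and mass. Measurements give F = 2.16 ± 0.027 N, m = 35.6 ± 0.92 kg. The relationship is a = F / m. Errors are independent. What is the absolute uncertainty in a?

Products/powers → add relative errors in quadrature, weighted by exponent:
  (1·δF/F)² = (1×0.0125)² = 0.000156;  (-1·δm/m)² = (-1×0.0258)² = 0.000668
δa/a = √(0.000824) = 0.0287
a = 0.0607 m/s^2, so δa = 0.0287 × 0.0607 = 0.00174 m/s^2.

0.00174 m/s^2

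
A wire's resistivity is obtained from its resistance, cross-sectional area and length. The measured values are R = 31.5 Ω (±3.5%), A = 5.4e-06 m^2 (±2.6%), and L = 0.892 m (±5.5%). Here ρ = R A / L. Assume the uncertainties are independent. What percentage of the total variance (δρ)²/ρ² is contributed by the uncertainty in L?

(δρ/ρ)² = (1·δR/R)² + (1·δA/A)² + (-1·δL/L)²
  R term: (1×0.0350)² = 0.00123
  A term: (1×0.0260)² = 0.000676
  L term: (-1×0.0550)² = 0.00302
Total = 0.00493. Share from L = 0.00302/0.00493 = 0.614.

61.4%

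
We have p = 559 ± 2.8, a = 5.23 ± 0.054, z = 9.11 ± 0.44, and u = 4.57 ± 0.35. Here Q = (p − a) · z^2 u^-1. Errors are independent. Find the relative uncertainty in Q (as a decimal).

Let w = p − a = 554. δw = √(δp² + δa²) = √(7.84 + 0.00292) = 2.80, so δw/w = 0.00506.
Q is then a monomial in w, z, u:
δQ/Q = √((δw/w)² + (2·δz/z)² + (-1·δu/u)²) = √(2.56e-05 + 0.00933 + 0.00587) = 0.123

0.123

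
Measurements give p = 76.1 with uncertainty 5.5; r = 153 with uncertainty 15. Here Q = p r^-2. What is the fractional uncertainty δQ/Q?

0.209

Each factor contributes (exponent × relative error)² to (δQ/Q)²:
  (1·δp/p)² = (1×0.0723)² = 0.00522;  (-2·δr/r)² = (-2×0.0980)² = 0.0384
δQ/Q = √(0.0437) = 0.209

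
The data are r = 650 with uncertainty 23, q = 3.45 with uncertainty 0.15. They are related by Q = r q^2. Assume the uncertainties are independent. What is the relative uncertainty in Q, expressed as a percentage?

Relative error in a monomial: (δQ/Q)² = Σ (nᵢ · δxᵢ/xᵢ)².
  (1·δr/r)² = (1×0.0354)² = 0.00125;  (2·δq/q)² = (2×0.0435)² = 0.00756
δQ/Q = √(0.00881) = 0.0939

9.39%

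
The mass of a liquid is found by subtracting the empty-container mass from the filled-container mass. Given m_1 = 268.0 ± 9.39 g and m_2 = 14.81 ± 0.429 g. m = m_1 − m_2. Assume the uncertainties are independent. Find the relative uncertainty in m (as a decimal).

0.0371

m is a linear combination, so absolute uncertainties add in quadrature:
  (δm_1)² = 88.2;  (δm_2)² = 0.184
δm = √(88.4) = 9.40 g
m = 253.2 g, so δm/m = 9.40/253.2 = 0.0371.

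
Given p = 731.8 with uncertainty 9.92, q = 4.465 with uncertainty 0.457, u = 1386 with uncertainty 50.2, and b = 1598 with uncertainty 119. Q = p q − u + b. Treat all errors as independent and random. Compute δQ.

Let w = p·q = 3267. δw/w = √((1·δp/p)² + (1·δq/q)²) = √(0.000184 + 0.0105) = 0.103, so δw = 337.
Q = w − u + b: δQ = √(δw² + δu² + δb²) = √(1.14e+05 + 2520 + 14200) = 361

361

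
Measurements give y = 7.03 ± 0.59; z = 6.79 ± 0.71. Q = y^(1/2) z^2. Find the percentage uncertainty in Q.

Since Q is a product/quotient, work with relative uncertainties:
  (½·δy/y)² = (0.5×0.0839)² = 0.00176;  (2·δz/z)² = (2×0.105)² = 0.0437
δQ/Q = √(0.0455) = 0.213

21.3%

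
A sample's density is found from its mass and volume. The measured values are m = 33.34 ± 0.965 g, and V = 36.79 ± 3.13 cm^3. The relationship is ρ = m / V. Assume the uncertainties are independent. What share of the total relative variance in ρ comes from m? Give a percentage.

10.4%

(δρ/ρ)² = (1·δm/m)² + (-1·δV/V)²
  m term: (1×0.0289)² = 0.000838
  V term: (-1×0.0851)² = 0.00724
Total = 0.00808. Share from m = 0.000838/0.00808 = 0.104.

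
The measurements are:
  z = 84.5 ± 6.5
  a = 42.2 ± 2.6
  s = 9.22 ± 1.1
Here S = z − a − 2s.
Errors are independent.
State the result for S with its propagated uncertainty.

23.9 ± 7.34

Sums and differences: (δS)² = Σ (cᵢ δxᵢ)².
  (δz)² = 42.2;  (δa)² = 6.76;  (2·δs)² = 4.84
δS = √(53.9) = 7.34
S = 23.9.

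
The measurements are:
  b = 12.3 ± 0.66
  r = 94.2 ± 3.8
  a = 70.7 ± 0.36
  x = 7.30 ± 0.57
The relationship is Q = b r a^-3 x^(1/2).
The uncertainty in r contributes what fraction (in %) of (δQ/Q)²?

26.0%

(δQ/Q)² = (1·δb/b)² + (1·δr/r)² + (-3·δa/a)² + (½·δx/x)²
  b term: (1×0.0537)² = 0.00288
  r term: (1×0.0403)² = 0.00163
  a term: (-3×0.00509)² = 0.000233
  x term: (0.5×0.0781)² = 0.00152
Total = 0.00626. Share from r = 0.00163/0.00626 = 0.260.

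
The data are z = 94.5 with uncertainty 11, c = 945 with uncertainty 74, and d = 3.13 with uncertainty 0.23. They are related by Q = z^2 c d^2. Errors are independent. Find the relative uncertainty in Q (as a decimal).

Each factor contributes (exponent × relative error)² to (δQ/Q)²:
  (2·δz/z)² = (2×0.116)² = 0.0542;  (1·δc/c)² = (1×0.0783)² = 0.00613;  (2·δd/d)² = (2×0.0735)² = 0.0216
δQ/Q = √(0.0819) = 0.286

0.286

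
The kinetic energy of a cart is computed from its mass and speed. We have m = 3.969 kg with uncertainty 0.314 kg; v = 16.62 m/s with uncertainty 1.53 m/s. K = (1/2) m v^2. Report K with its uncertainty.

K is a product of powers, so relative uncertainties combine in quadrature:
  (1·δm/m)² = (1×0.0791)² = 0.00626;  (2·δv/v)² = (2×0.0921)² = 0.0339
δK/K = √(0.0402) = 0.200
K = 548.2 J, so δK = 0.200 × 548.2 = 110 J.

548.2 ± 110 J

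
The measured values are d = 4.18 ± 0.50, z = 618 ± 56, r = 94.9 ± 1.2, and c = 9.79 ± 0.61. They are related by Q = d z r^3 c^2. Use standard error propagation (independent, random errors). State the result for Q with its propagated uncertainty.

(2.12 ± 0.420) × 10^11

Each factor contributes (exponent × relative error)² to (δQ/Q)²:
  (1·δd/d)² = (1×0.120)² = 0.0143;  (1·δz/z)² = (1×0.0906)² = 0.00821;  (3·δr/r)² = (3×0.0126)² = 0.00144;  (2·δc/c)² = (2×0.0623)² = 0.0155
δQ/Q = √(0.0395) = 0.199
Q = 2.12e+11, so δQ = 0.199 × 2.12e+11 = 4.2e+10.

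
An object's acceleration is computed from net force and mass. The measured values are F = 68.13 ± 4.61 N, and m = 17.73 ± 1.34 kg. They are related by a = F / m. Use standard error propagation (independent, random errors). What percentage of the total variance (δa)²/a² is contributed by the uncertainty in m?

55.5%

(δa/a)² = (1·δF/F)² + (-1·δm/m)²
  F term: (1×0.0677)² = 0.00458
  m term: (-1×0.0756)² = 0.00571
Total = 0.0103. Share from m = 0.00571/0.0103 = 0.555.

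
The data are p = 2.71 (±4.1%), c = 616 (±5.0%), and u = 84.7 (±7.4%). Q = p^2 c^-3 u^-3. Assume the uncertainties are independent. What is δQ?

1.45e-14

Products/powers → add relative errors in quadrature, weighted by exponent:
  (2·δp/p)² = (2×0.0410)² = 0.00672;  (-3·δc/c)² = (-3×0.0500)² = 0.0225;  (-3·δu/u)² = (-3×0.0740)² = 0.0493
δQ/Q = √(0.0785) = 0.280
Q = 5.17e-14, so δQ = 0.280 × 5.17e-14 = 1.45e-14.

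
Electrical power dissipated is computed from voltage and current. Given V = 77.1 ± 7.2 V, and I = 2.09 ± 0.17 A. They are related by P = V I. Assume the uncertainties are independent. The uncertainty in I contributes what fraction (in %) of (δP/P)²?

43.1%

(δP/P)² = (1·δV/V)² + (1·δI/I)²
  V term: (1×0.0934)² = 0.00872
  I term: (1×0.0813)² = 0.00662
Total = 0.0153. Share from I = 0.00662/0.0153 = 0.431.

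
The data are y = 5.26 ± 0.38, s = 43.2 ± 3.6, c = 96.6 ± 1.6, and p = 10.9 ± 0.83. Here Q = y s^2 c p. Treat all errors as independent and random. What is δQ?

2.04e+06

Products/powers → add relative errors in quadrature, weighted by exponent:
  (1·δy/y)² = (1×0.0722)² = 0.00522;  (2·δs/s)² = (2×0.0833)² = 0.0278;  (1·δc/c)² = (1×0.0166)² = 0.000274;  (1·δp/p)² = (1×0.0761)² = 0.00580
δQ/Q = √(0.0391) = 0.198
Q = 1.03e+07, so δQ = 0.198 × 1.03e+07 = 2.04e+06.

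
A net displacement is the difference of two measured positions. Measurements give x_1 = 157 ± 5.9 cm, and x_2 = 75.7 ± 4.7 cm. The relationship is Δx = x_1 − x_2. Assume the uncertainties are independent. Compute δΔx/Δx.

0.0928

For a sum/difference, combine absolute errors in quadrature:
  (δx_1)² = 34.8;  (δx_2)² = 22.1
δΔx = √(56.9) = 7.54 cm
Δx = 81.3 cm, so δΔx/Δx = 7.54/81.3 = 0.0928.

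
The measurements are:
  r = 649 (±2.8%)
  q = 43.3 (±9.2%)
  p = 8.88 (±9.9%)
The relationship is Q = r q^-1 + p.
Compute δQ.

1.69

Let w = r·q^-1 = 15.0. δw/w = √((1·δr/r)² + (-1·δq/q)²) = √(0.000784 + 0.00846) = 0.0962, so δw = 1.44.
Q = w + p: δQ = √(δw² + δp²) = √(2.08 + 0.773) = 1.69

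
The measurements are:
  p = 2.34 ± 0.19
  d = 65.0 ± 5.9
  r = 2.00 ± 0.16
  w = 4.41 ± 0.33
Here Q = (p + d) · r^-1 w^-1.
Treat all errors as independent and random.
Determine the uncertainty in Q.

1.07

Let u = p + d = 67.3. δu = √(δp² + δd²) = √(0.0361 + 34.8) = 5.90, so δu/u = 0.0877.
Q is then a monomial in u, r, w:
δQ/Q = √((δu/u)² + (-1·δr/r)² + (-1·δw/w)²) = √(0.00768 + 0.00640 + 0.00560) = 0.140
Q = 7.63, so δQ = 0.140 × 7.63 = 1.07.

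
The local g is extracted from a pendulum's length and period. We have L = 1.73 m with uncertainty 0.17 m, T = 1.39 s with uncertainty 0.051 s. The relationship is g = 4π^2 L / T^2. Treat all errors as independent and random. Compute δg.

Products/powers → add relative errors in quadrature, weighted by exponent:
  (1·δL/L)² = (1×0.0983)² = 0.00966;  (-2·δT/T)² = (-2×0.0367)² = 0.00538
δg/g = √(0.0150) = 0.123
g = 35.3 m/s^2, so δg = 0.123 × 35.3 = 4.34 m/s^2.

4.34 m/s^2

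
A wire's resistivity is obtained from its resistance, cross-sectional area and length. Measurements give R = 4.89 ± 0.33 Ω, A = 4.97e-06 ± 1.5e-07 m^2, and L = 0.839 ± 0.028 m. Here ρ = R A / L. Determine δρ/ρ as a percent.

8.11%

ρ is a product of powers, so relative uncertainties combine in quadrature:
  (1·δR/R)² = (1×0.0675)² = 0.00455;  (1·δA/A)² = (1×0.0302)² = 0.000911;  (-1·δL/L)² = (-1×0.0334)² = 0.00111
δρ/ρ = √(0.00658) = 0.0811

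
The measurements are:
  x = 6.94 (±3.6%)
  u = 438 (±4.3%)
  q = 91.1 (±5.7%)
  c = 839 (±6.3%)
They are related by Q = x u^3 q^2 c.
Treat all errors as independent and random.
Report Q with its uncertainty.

For a monomial Q ∝ x, u^3, q^2, c, fractional errors add in quadrature:
  (1·δx/x)² = (1×0.0360)² = 0.00130;  (3·δu/u)² = (3×0.0430)² = 0.0166;  (2·δq/q)² = (2×0.0570)² = 0.0130;  (1·δc/c)² = (1×0.0630)² = 0.00397
δQ/Q = √(0.0349) = 0.187
Q = 4.06e+15, so δQ = 0.187 × 4.06e+15 = 7.59e+14.

(4.06 ± 0.759) × 10^15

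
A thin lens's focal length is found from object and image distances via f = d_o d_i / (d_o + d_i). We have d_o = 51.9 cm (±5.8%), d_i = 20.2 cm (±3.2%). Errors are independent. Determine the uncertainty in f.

0.410 cm

∂f/∂d_o = (d_i/(d_o+d_i))² = 0.0785;  ∂f/∂d_i = (d_o/(d_o+d_i))² = 0.518
δf = √((∂f/∂d_o · δd_o)² + (∂f/∂d_i · δd_i)²) = √(0.0558 + 0.112) = 0.410 cm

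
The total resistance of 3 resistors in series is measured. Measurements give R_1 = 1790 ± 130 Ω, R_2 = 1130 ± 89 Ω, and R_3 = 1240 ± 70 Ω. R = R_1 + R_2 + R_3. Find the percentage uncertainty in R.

Sums and differences: (δR)² = Σ (cᵢ δxᵢ)².
  (δR_1)² = 16900;  (δR_2)² = 7920;  (δR_3)² = 4900
δR = √(29700) = 172 Ω
R = 4160 Ω, so δR/R = 172/4160 = 0.0414.

4.14%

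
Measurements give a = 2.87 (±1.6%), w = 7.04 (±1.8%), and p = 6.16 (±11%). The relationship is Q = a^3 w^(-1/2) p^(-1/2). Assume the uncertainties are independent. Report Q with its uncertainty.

Q is a product of powers, so relative uncertainties combine in quadrature:
  (3·δa/a)² = (3×0.0160)² = 0.00230;  (−½·δw/w)² = (-0.5×0.0180)² = 8.1e-05;  (−½·δp/p)² = (-0.5×0.110)² = 0.00302
δQ/Q = √(0.00541) = 0.0736
Q = 3.59, so δQ = 0.0736 × 3.59 = 0.264.

3.59 ± 0.264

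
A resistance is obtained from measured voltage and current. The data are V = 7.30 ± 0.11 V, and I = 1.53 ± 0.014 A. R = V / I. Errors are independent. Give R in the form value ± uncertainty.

4.77 ± 0.0841 Ω

Each factor contributes (exponent × relative error)² to (δR/R)²:
  (1·δV/V)² = (1×0.0151)² = 0.000227;  (-1·δI/I)² = (-1×0.00915)² = 8.37e-05
δR/R = √(0.000311) = 0.0176
R = 4.77 Ω, so δR = 0.0176 × 4.77 = 0.0841 Ω.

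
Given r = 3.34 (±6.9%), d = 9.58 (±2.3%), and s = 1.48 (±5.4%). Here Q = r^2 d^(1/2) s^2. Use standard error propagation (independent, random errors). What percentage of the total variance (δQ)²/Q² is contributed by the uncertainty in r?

61.8%

(δQ/Q)² = (2·δr/r)² + (½·δd/d)² + (2·δs/s)²
  r term: (2×0.0690)² = 0.0190
  d term: (0.5×0.0230)² = 0.000132
  s term: (2×0.0540)² = 0.0117
Total = 0.0308. Share from r = 0.0190/0.0308 = 0.618.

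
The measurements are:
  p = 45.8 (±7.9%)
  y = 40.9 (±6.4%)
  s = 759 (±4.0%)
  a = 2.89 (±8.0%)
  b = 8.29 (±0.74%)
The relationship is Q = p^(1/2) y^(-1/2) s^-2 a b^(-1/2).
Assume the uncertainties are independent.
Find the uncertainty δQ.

2.29e-07

Relative error in a monomial: (δQ/Q)² = Σ (nᵢ · δxᵢ/xᵢ)².
  (½·δp/p)² = (0.5×0.0790)² = 0.00156;  (−½·δy/y)² = (-0.5×0.0640)² = 0.00102;  (-2·δs/s)² = (-2×0.0400)² = 0.00640;  (1·δa/a)² = (1×0.0800)² = 0.00640;  (−½·δb/b)² = (-0.5×0.00740)² = 1.37e-05
δQ/Q = √(0.0154) = 0.124
Q = 1.84e-06, so δQ = 0.124 × 1.84e-06 = 2.29e-07.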